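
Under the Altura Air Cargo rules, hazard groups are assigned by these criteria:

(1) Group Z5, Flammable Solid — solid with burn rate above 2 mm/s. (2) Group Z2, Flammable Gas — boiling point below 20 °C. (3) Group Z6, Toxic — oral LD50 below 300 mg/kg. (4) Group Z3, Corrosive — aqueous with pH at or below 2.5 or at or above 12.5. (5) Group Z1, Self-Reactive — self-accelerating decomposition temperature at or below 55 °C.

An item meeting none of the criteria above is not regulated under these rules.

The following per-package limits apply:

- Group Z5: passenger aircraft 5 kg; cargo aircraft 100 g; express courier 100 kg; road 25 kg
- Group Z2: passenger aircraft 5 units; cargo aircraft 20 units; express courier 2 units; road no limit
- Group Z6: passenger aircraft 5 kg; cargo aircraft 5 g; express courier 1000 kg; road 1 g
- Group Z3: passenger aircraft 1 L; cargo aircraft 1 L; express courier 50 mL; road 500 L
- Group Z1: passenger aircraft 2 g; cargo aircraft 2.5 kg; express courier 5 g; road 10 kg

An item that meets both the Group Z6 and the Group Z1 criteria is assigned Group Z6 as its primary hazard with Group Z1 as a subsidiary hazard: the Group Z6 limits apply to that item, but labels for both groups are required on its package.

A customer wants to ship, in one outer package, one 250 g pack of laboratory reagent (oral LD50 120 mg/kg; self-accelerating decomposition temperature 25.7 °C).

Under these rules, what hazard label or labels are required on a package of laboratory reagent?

Group Z1 and Z6

The laboratory reagent has oral LD50 120 mg/kg, which is < 300 mg/kg, so it is Group Z6 (Toxic).
The laboratory reagent has self-accelerating decomposition temperature 25.7 °C, which is ≤ 55 °C, so it is Group Z1 (Self-Reactive).
By the precedence rule Group Z6 is primary and Group Z1 is subsidiary, and that rule requires both labels on the package.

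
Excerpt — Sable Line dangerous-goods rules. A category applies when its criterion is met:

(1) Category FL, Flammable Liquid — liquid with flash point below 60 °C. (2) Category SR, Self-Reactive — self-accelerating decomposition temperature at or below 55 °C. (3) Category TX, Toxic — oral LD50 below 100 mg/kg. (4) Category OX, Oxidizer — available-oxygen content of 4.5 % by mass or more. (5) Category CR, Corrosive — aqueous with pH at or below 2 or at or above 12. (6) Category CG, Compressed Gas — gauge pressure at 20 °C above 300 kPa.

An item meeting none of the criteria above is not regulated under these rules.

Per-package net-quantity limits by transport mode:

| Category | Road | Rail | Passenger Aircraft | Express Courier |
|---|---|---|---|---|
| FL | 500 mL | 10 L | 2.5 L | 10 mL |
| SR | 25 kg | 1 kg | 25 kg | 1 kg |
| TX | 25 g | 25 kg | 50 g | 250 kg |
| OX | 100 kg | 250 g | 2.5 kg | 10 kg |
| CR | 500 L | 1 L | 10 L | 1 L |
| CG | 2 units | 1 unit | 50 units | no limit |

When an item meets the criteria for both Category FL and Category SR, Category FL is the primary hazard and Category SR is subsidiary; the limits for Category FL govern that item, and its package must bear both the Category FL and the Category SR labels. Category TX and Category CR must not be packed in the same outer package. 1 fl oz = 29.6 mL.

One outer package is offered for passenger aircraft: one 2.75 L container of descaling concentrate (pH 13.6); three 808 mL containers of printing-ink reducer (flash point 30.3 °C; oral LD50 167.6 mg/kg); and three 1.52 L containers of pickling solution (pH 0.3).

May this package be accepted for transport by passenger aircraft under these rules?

Yes

With pH 13.6 (≥ 12), the descaling concentrate falls in Category CR.
Printing-ink reducer: flash point 30.3 °C < 60 °C → Category FL (Flammable Liquid).
With pH 0.3 (≤ 2), the pickling solution falls in Category CR.
Category CR net quantity: 2.75 L + (three 1.52 L containers = 4.56 L) = 7.31 L.
7.31 L is within the passenger aircraft limit of 10 L for Category CR.
Category FL quantity: three 808 mL containers = 2.424 L.
2.424 L is within the passenger aircraft limit of 2.5 L for Category FL.
The segregation rule (Category TX with Category CR) does not apply to Category CR with Category FL.
Every hazard category is within its passenger aircraft limit and no segregation rule is violated.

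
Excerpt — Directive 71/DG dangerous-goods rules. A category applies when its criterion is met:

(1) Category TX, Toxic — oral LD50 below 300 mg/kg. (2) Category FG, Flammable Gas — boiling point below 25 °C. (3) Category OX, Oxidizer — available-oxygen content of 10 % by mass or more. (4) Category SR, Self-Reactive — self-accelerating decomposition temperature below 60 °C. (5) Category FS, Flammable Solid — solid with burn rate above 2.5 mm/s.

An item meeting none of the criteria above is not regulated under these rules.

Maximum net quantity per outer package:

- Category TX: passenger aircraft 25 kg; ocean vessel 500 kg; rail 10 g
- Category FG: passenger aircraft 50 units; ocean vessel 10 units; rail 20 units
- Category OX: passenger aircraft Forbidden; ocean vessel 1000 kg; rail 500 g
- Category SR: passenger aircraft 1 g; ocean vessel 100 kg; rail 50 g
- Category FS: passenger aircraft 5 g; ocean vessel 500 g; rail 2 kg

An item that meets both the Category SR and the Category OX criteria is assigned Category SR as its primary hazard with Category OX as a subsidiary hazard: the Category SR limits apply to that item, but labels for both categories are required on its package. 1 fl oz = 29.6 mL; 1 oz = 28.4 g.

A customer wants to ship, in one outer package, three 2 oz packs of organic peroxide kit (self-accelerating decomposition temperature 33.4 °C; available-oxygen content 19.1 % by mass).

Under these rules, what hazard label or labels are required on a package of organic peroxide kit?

Category OX and SR

The organic peroxide kit has self-accelerating decomposition temperature 33.4 °C, which is < 60 °C, so it is Category SR (Self-Reactive).
Available-oxygen content 19.1 % by mass meets the Category OX criterion (Oxidizer), so the organic peroxide kit is Category OX.
By the precedence rule Category SR is primary and Category OX is subsidiary, and that rule requires both labels on the package.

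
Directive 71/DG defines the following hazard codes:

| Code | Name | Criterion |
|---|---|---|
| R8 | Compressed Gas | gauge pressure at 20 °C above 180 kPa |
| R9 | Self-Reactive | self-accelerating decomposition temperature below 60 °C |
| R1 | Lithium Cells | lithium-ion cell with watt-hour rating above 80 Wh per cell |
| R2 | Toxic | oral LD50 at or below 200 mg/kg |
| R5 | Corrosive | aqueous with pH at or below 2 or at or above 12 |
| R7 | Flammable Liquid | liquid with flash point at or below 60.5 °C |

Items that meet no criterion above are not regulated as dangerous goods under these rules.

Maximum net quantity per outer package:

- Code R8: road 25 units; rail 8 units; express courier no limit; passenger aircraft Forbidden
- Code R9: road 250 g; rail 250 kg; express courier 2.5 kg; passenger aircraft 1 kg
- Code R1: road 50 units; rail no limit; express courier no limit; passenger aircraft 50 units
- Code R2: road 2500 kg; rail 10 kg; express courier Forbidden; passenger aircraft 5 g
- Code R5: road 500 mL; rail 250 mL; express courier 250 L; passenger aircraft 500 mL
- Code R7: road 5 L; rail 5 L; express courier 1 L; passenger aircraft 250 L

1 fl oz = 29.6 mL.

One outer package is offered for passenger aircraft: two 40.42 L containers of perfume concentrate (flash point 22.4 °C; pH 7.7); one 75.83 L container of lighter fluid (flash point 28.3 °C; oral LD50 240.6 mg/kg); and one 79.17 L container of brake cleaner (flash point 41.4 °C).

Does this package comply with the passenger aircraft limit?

Perfume concentrate: flash point 22.4 °C ≤ 60.5 °C → Code R7 (Flammable Liquid).
Lighter fluid: flash point 28.3 °C ≤ 60.5 °C → Code R7 (Flammable Liquid).
Brake cleaner: flash point 41.4 °C ≤ 60.5 °C → Code R7 (Flammable Liquid).
Code R7 net quantity: (two 40.42 L containers = 80.84 L) + 75.83 L + 79.17 L = 235.84 L.
235.84 L ≤ 250 L (passenger aircraft limit, Code R7) — within limit.

Yes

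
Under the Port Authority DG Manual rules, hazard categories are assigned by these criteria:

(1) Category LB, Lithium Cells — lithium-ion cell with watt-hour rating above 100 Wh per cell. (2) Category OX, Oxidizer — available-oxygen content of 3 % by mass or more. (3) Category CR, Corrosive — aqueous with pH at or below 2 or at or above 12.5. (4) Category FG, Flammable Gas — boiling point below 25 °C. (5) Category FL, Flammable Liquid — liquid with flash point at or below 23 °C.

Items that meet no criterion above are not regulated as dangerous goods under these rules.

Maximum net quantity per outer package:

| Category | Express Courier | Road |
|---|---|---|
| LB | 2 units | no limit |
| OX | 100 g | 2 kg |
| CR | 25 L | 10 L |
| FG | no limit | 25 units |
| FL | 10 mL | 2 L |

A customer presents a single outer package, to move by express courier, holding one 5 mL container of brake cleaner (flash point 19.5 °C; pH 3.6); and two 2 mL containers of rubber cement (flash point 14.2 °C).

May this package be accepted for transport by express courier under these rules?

Flash point 19.5 °C meets the Category FL criterion (Flammable Liquid), so the brake cleaner is Category FL.
With flash point 14.2 °C (≤ 23 °C), the rubber cement falls in Category FL.
Category FL net quantity: 5 mL + (two 2 mL containers = 4 mL) = 9 mL.
That is within the Category FL express courier limit of 10 mL.

Yes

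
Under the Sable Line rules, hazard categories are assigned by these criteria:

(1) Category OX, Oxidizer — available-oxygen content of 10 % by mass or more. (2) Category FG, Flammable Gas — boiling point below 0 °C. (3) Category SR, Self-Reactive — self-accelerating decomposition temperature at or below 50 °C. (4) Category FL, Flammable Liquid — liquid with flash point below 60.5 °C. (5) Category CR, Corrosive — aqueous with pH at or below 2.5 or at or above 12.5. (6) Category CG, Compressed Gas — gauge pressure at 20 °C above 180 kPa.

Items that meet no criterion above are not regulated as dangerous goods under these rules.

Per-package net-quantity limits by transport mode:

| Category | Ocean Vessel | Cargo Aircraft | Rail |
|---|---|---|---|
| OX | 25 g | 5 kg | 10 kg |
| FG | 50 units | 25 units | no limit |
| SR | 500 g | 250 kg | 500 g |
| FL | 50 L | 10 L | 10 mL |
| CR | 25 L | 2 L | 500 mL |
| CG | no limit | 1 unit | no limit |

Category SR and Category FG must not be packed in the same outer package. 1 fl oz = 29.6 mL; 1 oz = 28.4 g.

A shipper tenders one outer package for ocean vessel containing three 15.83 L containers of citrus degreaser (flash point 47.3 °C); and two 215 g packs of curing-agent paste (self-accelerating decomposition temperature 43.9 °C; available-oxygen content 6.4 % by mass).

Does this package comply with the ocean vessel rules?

Yes

Citrus degreaser: flash point 47.3 °C < 60.5 °C → Category FL (Flammable Liquid).
Curing-agent paste: self-accelerating decomposition temperature 43.9 °C ≤ 50 °C → Category SR (Self-Reactive).
Category SR quantity: two 215 g packs = 430 g.
430 g ≤ 500 g (ocean vessel limit, Category SR) — within limit.
Category FL quantity: three 15.83 L containers = 47.49 L.
47.49 L ≤ 50 L (ocean vessel limit, Category FL) — within limit.
The segregation rule (Category SR with Category FG) does not apply to Category SR with Category FL.
Every hazard category is within its ocean vessel limit and no segregation rule is violated.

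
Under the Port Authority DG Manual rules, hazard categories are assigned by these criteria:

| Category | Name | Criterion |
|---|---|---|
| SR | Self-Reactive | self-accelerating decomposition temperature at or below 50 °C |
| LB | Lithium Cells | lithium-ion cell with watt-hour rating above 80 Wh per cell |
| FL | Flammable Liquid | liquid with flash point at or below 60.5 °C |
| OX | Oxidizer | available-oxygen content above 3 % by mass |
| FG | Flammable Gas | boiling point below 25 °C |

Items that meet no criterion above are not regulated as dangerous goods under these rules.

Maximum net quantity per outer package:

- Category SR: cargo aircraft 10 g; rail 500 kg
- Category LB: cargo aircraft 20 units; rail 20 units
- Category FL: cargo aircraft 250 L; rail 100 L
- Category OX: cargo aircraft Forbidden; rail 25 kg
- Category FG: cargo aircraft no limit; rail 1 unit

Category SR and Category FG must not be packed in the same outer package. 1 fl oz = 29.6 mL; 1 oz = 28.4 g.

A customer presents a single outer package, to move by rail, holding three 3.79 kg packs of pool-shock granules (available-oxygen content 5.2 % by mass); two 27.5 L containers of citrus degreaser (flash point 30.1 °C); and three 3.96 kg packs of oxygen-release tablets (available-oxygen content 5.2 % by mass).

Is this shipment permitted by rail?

Available-oxygen content 5.2 % by mass meets the Category OX criterion (Oxidizer), so the pool-shock granules are Category OX.
Flash point 30.1 °C meets the Category FL criterion (Flammable Liquid), so the citrus degreaser is Category FL.
Available-oxygen content 5.2 % by mass meets the Category OX criterion (Oxidizer), so the oxygen-release tablets are Category OX.
Total Category OX: (three 3.79 kg packs = 11.37 kg) + (three 3.96 kg packs = 11.88 kg) = 23.25 kg.
23.25 kg is within the rail limit of 25 kg for Category OX.
Category FL quantity: two 27.5 L containers = 55 L.
55 L ≤ 100 L (rail limit, Category FL) — within limit.
The segregation rule (Category SR with Category FG) does not apply to Category OX with Category FL.
Every hazard category is within its rail limit and no segregation rule is violated.

Yes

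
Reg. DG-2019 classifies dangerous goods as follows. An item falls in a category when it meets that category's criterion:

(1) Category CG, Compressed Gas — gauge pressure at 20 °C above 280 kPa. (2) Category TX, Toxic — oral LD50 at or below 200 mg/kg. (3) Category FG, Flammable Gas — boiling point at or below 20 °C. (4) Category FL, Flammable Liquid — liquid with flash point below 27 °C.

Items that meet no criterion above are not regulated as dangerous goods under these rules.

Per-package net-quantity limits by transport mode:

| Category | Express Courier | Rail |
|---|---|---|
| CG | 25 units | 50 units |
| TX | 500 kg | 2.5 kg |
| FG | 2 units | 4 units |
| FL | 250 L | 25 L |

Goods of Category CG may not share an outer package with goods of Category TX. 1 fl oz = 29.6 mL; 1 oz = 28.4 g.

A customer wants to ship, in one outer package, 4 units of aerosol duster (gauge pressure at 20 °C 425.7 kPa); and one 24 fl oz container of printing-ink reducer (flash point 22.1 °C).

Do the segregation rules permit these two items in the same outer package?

Yes

Gauge pressure at 20 °C 425.7 kPa meets the Category CG criterion (Compressed Gas), so the aerosol duster is Category CG.
The printing-ink reducer has flash point 22.1 °C, which is < 27 °C, so it is Category FL (Flammable Liquid).
No segregation rule bars Category CG with Category FL.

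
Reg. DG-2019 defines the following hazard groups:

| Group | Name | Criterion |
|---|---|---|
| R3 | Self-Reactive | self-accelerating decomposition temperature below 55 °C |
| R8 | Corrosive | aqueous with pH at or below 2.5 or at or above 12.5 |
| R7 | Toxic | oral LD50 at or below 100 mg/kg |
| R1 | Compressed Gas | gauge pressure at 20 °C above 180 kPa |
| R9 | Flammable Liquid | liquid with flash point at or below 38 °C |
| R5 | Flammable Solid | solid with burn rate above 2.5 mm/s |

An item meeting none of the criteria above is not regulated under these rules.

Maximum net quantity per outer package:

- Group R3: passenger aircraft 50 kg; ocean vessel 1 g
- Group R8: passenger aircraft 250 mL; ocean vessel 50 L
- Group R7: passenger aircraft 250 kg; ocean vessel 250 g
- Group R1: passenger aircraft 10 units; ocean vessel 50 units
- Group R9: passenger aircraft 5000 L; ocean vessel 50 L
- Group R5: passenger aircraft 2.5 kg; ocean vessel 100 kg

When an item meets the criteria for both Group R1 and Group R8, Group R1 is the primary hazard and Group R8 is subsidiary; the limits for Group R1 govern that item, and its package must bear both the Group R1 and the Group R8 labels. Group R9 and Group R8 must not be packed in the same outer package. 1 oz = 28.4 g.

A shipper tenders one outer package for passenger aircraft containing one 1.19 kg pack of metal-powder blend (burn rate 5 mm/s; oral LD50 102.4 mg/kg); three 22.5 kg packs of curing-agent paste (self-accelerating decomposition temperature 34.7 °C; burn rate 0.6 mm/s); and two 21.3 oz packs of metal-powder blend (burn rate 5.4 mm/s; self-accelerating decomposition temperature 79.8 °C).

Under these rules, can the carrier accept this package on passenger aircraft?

With burn rate 5 mm/s (> 2.5 mm/s), the metal-powder blend falls in Group R5.
Self-accelerating decomposition temperature 34.7 °C meets the Group R3 criterion (Self-Reactive), so the curing-agent paste is Group R3.
With burn rate 5.4 mm/s (> 2.5 mm/s), the metal-powder blend falls in Group R5.
Group R5 net quantity: 1.19 kg + (two 21.3 oz packs = 1209.84 g) = 2399.84 g.
2399.84 g ≤ 2.5 kg (passenger aircraft limit, Group R5) — within limit.
Group R3 quantity: three 22.5 kg packs = 67.5 kg.
67.5 kg > 50 kg (passenger aircraft limit, Group R3) — over the limit.
The segregation rule (Group R9 with Group R8) does not apply to Group R5 with Group R3.

No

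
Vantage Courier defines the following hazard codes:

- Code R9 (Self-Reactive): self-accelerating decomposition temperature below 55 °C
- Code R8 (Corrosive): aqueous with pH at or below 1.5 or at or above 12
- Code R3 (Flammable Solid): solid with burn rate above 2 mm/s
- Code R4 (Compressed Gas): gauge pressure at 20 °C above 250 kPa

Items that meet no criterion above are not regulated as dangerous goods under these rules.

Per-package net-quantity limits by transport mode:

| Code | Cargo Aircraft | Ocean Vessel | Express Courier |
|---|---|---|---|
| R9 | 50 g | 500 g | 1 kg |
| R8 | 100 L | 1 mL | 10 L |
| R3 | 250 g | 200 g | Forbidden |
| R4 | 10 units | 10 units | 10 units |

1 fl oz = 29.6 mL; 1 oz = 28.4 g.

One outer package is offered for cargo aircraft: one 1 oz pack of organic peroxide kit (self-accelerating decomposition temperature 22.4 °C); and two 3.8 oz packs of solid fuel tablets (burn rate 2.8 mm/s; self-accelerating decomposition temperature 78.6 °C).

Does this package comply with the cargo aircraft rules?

Self-accelerating decomposition temperature 22.4 °C meets the Code R9 criterion (Self-Reactive), so the organic peroxide kit is Code R9.
Solid fuel tablets: burn rate 2.8 mm/s > 2 mm/s → Code R3 (Flammable Solid).
Code R9 quantity: one 1 oz pack = 28.4 g.
28.4 g ≤ 50 g (cargo aircraft limit, Code R9) — within limit.
Code R3 quantity: two 3.8 oz packs = 215.84 g.
215.84 g is within the cargo aircraft limit of 250 g for Code R3.
Every hazard code is within its cargo aircraft limit and no segregation rule is violated.

Yes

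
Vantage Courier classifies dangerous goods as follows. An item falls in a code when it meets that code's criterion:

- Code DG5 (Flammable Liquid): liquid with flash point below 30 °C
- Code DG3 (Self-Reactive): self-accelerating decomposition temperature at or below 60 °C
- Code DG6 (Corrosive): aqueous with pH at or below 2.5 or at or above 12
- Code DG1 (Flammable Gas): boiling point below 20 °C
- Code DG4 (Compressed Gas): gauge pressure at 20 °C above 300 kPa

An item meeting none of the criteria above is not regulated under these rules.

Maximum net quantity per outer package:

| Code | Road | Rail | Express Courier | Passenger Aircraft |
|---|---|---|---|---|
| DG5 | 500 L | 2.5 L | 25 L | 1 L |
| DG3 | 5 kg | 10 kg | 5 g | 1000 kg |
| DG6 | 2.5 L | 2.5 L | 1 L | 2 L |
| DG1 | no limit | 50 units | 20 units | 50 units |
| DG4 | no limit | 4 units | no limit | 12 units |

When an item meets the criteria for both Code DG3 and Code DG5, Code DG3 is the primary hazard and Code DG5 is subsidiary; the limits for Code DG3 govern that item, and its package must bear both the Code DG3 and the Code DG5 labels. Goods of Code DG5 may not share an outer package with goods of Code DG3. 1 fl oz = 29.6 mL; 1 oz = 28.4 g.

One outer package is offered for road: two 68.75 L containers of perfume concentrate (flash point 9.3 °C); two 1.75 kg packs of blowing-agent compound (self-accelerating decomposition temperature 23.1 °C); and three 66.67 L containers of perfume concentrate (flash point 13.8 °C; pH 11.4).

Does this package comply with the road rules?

No

With flash point 9.3 °C (< 30 °C), the perfume concentrate falls in Code DG5.
Blowing-agent compound: self-accelerating decomposition temperature 23.1 °C ≤ 60 °C → Code DG3 (Self-Reactive).
Perfume concentrate: flash point 13.8 °C < 30 °C → Code DG5 (Flammable Liquid).
Code DG5 net quantity: (two 68.75 L containers = 137.5 L) + (three 66.67 L containers = 200.01 L) = 337.51 L.
That is within the Code DG5 road limit of 500 L.
Code DG3 quantity: two 1.75 kg packs = 3.5 kg.
3.5 kg ≤ 5 kg (road limit, Code DG3) — within limit.
Code DG5 and Code DG3 may not share an outer package.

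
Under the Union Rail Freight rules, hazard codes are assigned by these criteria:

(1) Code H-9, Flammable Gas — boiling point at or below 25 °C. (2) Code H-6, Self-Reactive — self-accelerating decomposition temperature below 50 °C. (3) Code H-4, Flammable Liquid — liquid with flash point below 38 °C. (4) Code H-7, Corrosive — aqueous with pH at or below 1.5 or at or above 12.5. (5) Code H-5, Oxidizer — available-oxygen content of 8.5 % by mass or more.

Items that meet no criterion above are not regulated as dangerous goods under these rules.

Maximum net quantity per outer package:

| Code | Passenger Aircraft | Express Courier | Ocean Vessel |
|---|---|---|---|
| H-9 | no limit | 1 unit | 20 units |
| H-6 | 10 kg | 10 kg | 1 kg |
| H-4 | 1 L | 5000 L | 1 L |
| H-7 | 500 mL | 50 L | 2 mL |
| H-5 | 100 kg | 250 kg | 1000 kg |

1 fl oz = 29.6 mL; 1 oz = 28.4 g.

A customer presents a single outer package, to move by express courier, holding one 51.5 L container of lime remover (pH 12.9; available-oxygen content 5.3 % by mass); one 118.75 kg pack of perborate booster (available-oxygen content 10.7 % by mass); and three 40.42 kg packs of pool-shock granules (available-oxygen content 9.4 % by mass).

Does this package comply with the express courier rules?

No

pH 12.9 meets the Code H-7 criterion (Corrosive), so the lime remover is Code H-7.
With available-oxygen content 10.7 % by mass (≥ 8.5 % by mass), the perborate booster falls in Code H-5.
The pool-shock granules have available-oxygen content 9.4 % by mass, which is ≥ 8.5 % by mass, so they are Code H-5 (Oxidizer).
Total Code H-5: 118.75 kg + (three 40.42 kg packs = 121.26 kg) = 240.01 kg.
240.01 kg ≤ 250 kg (express courier limit, Code H-5) — within limit.
Code H-7 quantity: 51.5 L.
That exceeds the Code H-7 express courier limit of 50 L.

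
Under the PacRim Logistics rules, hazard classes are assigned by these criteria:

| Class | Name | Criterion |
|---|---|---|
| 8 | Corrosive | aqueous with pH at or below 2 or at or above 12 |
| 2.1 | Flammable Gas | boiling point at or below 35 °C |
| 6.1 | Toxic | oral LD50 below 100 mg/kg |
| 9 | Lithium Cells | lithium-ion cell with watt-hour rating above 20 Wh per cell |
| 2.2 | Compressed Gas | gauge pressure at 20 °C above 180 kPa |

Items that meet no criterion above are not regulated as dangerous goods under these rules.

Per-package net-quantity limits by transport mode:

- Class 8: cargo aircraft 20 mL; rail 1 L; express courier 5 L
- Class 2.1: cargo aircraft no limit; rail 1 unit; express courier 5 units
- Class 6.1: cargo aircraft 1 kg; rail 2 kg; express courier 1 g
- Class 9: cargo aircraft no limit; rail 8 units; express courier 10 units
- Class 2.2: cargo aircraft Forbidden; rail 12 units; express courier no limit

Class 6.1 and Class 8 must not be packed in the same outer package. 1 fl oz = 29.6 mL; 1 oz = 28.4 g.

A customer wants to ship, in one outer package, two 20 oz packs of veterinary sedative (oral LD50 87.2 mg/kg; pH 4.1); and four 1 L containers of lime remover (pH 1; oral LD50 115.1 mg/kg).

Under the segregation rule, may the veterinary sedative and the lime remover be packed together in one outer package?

No

Oral LD50 87.2 mg/kg meets the Class 6.1 criterion (Toxic), so the veterinary sedative is Class 6.1.
With pH 1 (≤ 2), the lime remover falls in Class 8.
Class 6.1 and Class 8 may not share an outer package.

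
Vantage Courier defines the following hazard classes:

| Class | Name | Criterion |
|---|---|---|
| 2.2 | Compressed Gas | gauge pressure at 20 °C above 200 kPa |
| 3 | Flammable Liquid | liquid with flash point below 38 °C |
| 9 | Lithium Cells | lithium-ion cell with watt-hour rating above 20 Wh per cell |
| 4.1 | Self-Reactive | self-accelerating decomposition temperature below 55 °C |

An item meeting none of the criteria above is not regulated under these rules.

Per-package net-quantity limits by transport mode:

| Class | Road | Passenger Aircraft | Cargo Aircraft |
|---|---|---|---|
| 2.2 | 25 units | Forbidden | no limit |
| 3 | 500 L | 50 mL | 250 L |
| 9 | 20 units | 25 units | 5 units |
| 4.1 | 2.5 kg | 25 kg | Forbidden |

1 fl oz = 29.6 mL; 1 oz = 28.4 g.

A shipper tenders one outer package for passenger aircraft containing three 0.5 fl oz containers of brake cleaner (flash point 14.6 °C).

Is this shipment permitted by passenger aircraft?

Yes

Brake cleaner: flash point 14.6 °C < 38 °C → Class 3 (Flammable Liquid).
Class 3 quantity: three 0.5 fl oz containers = 44.4 mL.
That is within the Class 3 passenger aircraft limit of 50 mL.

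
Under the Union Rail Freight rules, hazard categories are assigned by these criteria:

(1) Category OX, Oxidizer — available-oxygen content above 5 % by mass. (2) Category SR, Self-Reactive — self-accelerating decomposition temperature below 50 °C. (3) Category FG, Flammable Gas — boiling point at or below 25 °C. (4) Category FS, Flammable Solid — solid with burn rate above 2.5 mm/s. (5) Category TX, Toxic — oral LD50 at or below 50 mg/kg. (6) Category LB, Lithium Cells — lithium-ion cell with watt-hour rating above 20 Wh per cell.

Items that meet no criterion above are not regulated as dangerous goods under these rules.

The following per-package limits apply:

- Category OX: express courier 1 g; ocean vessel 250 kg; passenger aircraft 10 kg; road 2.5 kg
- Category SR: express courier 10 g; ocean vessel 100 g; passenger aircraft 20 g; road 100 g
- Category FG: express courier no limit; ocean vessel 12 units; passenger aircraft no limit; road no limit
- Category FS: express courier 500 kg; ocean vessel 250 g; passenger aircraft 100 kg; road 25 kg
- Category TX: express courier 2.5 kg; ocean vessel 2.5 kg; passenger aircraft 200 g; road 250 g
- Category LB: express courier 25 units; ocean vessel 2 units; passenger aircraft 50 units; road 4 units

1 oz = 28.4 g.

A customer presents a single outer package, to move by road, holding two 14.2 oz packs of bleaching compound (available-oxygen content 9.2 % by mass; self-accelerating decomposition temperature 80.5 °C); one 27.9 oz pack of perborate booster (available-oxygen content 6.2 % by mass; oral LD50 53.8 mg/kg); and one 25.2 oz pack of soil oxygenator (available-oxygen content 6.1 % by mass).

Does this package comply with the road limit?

Yes

Bleaching compound: available-oxygen content 9.2 % by mass > 5 % by mass → Category OX (Oxidizer).
Available-oxygen content 6.2 % by mass meets the Category OX criterion (Oxidizer), so the perborate booster is Category OX.
Soil oxygenator: available-oxygen content 6.1 % by mass > 5 % by mass → Category OX (Oxidizer).
Total Category OX: (two 14.2 oz packs = 806.56 g) + (one 27.9 oz pack = 792.36 g) + (one 25.2 oz pack = 715.68 g) = 2314.6 g.
2314.6 g ≤ 2.5 kg (road limit, Category OX) — within limit.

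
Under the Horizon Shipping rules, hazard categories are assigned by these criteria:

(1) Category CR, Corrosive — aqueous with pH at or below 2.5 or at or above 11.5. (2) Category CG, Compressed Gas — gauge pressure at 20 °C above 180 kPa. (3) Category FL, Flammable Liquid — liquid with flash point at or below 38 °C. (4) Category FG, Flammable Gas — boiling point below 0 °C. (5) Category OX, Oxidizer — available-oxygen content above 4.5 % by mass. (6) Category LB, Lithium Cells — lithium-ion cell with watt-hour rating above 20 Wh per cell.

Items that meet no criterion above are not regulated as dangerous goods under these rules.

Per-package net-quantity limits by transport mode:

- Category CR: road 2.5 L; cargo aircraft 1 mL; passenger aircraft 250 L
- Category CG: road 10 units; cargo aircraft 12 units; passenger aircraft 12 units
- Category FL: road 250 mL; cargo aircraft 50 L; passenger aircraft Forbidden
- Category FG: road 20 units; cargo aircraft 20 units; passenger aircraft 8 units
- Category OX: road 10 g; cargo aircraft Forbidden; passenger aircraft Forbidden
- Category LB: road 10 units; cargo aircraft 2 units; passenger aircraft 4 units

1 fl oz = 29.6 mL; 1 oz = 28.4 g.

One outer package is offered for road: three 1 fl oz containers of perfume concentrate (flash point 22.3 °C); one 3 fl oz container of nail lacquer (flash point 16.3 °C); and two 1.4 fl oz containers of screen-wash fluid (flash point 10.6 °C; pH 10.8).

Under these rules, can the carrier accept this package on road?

With flash point 22.3 °C (≤ 38 °C), the perfume concentrate falls in Category FL.
Flash point 16.3 °C meets the Category FL criterion (Flammable Liquid), so the nail lacquer is Category FL.
The screen-wash fluid has flash point 10.6 °C, which is ≤ 38 °C, so it is Category FL (Flammable Liquid).
Total Category FL: (three 1 fl oz containers = 88.8 mL) + (one 3 fl oz container = 88.8 mL) + (two 1.4 fl oz containers = 82.88 mL) = 260.48 mL.
260.48 mL exceeds the road limit of 250 mL for Category FL.

No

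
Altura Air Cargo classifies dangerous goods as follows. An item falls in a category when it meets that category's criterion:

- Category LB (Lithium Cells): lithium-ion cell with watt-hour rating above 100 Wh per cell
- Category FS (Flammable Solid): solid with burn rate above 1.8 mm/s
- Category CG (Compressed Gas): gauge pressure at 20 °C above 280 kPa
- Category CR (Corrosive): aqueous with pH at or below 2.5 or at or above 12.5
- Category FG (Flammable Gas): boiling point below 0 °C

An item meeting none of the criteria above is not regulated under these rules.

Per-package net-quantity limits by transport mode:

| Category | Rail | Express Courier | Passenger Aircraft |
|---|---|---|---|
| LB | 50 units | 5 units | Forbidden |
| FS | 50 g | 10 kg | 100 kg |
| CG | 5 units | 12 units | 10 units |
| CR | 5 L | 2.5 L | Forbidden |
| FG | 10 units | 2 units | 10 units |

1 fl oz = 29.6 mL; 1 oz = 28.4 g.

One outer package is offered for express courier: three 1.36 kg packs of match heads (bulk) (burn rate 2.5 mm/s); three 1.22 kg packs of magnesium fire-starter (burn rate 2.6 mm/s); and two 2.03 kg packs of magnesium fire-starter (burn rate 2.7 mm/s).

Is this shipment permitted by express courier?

Burn rate 2.5 mm/s meets the Category FS criterion (Flammable Solid), so the match heads (bulk) are Category FS.
Magnesium fire-starter: burn rate 2.6 mm/s > 1.8 mm/s → Category FS (Flammable Solid).
Burn rate 2.7 mm/s meets the Category FS criterion (Flammable Solid), so the magnesium fire-starter is Category FS.
Category FS net quantity: (three 1.36 kg packs = 4.08 kg) + (three 1.22 kg packs = 3.66 kg) + (two 2.03 kg packs = 4.06 kg) = 11.8 kg.
11.8 kg exceeds the express courier limit of 10 kg for Category FS.

No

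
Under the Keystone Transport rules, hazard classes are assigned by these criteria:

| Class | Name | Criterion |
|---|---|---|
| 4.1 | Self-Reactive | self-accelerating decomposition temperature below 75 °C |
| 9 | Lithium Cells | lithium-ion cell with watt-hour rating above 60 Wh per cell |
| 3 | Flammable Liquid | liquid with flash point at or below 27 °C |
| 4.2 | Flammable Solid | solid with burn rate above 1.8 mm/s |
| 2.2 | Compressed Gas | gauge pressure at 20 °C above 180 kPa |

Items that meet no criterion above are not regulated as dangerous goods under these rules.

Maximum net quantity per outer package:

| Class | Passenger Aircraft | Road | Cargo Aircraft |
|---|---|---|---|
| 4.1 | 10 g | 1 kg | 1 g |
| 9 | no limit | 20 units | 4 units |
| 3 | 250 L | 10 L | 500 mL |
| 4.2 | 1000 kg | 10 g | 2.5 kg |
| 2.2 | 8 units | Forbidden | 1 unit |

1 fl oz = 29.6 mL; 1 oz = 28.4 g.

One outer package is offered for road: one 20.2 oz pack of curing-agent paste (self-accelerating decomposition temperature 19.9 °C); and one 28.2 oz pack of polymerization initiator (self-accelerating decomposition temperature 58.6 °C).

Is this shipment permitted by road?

No

Curing-agent paste: self-accelerating decomposition temperature 19.9 °C < 75 °C → Class 4.1 (Self-Reactive).
With self-accelerating decomposition temperature 58.6 °C (< 75 °C), the polymerization initiator falls in Class 4.1.
Total Class 4.1: (one 20.2 oz pack = 573.68 g) + (one 28.2 oz pack = 800.88 g) = 1374.56 g.
That exceeds the Class 4.1 road limit of 1 kg.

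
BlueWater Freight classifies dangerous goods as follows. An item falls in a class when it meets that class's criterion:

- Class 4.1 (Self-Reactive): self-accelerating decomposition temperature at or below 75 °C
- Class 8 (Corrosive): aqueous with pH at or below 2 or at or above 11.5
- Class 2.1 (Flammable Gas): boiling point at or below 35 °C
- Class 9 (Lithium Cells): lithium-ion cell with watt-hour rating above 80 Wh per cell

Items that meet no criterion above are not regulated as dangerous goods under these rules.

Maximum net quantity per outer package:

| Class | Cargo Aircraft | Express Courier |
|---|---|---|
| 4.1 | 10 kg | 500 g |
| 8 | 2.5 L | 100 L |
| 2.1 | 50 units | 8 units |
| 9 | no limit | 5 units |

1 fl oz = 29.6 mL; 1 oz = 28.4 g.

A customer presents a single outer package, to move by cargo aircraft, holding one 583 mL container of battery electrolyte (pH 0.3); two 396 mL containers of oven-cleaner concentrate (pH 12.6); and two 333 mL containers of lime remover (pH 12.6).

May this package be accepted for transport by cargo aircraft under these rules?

Yes

With pH 0.3 (≤ 2), the battery electrolyte falls in Class 8.
With pH 12.6 (≥ 11.5), the oven-cleaner concentrate falls in Class 8.
The lime remover has pH 12.6, which is ≥ 11.5, so it is Class 8 (Corrosive).
Total Class 8: 583 mL + (two 396 mL containers = 792 mL) + (two 333 mL containers = 666 mL) = 2.041 L.
That is within the Class 8 cargo aircraft limit of 2.5 L.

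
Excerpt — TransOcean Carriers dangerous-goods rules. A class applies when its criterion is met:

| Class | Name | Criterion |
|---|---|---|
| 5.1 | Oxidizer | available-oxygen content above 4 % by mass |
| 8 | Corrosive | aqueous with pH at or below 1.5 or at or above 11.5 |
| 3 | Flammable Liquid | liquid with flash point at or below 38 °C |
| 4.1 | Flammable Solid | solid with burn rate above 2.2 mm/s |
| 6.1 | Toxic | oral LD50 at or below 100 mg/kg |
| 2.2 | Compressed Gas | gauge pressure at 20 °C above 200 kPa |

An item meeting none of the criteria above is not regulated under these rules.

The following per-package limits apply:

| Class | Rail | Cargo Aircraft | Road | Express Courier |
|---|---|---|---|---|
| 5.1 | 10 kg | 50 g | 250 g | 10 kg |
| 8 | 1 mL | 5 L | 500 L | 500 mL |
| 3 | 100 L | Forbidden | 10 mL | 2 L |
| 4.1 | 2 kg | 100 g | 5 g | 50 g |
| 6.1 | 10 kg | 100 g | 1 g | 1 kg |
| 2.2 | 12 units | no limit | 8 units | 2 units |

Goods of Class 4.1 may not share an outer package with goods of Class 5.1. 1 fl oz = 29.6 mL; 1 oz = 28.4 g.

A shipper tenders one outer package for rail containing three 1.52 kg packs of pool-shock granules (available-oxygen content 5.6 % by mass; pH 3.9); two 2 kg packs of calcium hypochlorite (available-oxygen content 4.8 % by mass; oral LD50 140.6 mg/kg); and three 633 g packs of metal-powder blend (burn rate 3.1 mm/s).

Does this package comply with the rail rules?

The pool-shock granules have available-oxygen content 5.6 % by mass, which is > 4 % by mass, so they are Class 5.1 (Oxidizer).
Available-oxygen content 4.8 % by mass meets the Class 5.1 criterion (Oxidizer), so the calcium hypochlorite is Class 5.1.
Metal-powder blend: burn rate 3.1 mm/s > 2.2 mm/s → Class 4.1 (Flammable Solid).
Class 4.1 quantity: three 633 g packs = 1.899 kg.
1.899 kg is within the rail limit of 2 kg for Class 4.1.
Total Class 5.1: (three 1.52 kg packs = 4.56 kg) + (two 2 kg packs = 4 kg) = 8.56 kg.
8.56 kg ≤ 10 kg (rail limit, Class 5.1) — within limit.
Class 4.1 and Class 5.1 may not share an outer package.

No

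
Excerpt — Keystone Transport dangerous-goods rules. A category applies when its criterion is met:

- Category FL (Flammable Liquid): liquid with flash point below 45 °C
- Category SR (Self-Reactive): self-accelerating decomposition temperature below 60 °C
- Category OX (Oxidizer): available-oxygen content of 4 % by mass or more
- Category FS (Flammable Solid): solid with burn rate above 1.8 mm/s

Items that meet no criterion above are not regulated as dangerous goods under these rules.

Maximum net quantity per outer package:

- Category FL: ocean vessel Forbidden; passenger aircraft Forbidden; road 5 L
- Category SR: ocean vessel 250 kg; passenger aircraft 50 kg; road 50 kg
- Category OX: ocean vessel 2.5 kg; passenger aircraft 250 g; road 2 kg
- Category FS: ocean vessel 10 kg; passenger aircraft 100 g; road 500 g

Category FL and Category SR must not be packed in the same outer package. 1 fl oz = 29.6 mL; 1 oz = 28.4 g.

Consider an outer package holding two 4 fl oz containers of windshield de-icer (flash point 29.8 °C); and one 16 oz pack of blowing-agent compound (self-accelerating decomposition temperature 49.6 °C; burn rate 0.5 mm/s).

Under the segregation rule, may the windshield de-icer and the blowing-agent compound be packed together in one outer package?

No

The windshield de-icer has flash point 29.8 °C, which is < 45 °C, so it is Category FL (Flammable Liquid).
The blowing-agent compound has self-accelerating decomposition temperature 49.6 °C, which is < 60 °C, so it is Category SR (Self-Reactive).
Category FL and Category SR may not share an outer package.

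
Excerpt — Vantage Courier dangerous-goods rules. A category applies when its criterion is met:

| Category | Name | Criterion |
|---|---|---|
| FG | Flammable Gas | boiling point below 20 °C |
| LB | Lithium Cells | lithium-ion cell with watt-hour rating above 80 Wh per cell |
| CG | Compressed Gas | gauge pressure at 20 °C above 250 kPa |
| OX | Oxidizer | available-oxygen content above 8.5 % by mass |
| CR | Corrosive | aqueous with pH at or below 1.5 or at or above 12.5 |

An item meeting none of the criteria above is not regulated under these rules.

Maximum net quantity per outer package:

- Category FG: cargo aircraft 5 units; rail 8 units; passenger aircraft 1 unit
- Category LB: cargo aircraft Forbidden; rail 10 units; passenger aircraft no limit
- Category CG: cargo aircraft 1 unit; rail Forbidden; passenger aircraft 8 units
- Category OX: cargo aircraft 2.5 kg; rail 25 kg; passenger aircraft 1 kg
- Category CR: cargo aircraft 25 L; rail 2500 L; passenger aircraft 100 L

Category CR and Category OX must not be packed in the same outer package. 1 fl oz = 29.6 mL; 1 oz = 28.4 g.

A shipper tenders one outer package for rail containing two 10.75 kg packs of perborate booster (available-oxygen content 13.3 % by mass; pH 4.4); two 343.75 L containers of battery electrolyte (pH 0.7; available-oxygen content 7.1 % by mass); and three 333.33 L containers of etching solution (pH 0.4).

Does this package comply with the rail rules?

No

Available-oxygen content 13.3 % by mass meets the Category OX criterion (Oxidizer), so the perborate booster is Category OX.
pH 0.7 meets the Category CR criterion (Corrosive), so the battery electrolyte is Category CR.
With pH 0.4 (≤ 1.5), the etching solution falls in Category CR.
Total Category CR: (two 343.75 L containers = 687.5 L) + (three 333.33 L containers = 999.99 L) = 1687.49 L.
1687.49 L is within the rail limit of 2500 L for Category CR.
Category OX quantity: two 10.75 kg packs = 21.5 kg.
21.5 kg is within the rail limit of 25 kg for Category OX.
Category CR and Category OX may not share an outer package.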